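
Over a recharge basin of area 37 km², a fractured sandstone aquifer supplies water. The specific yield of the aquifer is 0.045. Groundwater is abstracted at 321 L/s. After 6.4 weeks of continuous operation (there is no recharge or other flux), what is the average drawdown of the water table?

A = 37 km² = 3.7 × 10^7 m²
Q = 321 L/s = 27730 m³/d
t = 6.4 weeks = 44.8 d
ΔV = Q × t = 27730 m³/d × 44.8 d = 1.243 × 10^6 m³
Δh = ΔV / (Sy × A) = 1.243 × 10^6 / (0.045 × 3.7 × 10^7) = 0.7462 m

Δh ≈ 0.746 m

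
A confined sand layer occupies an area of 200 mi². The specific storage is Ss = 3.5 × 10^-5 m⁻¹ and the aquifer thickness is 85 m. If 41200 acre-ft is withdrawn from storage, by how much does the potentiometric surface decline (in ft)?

S = Ss × b = 3.5 × 10^-5 m⁻¹ × 85 m = 2.975 × 10^-3
A = 200 mi² = 5.18 × 10^8 m²
ΔV = 41200 acre-ft = 5.082 × 10^7 m³
Δh = ΔV / (S × A) = 5.082 × 10^7 m³ / (0.002975 × 5.18 × 10^8 m²) = 32.98 m
Δh = 32.98 m = 108.2 ft

Δh ≈ 108 ft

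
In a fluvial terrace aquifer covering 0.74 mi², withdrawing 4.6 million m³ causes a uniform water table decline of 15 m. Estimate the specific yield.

Sy ≈ 0.16

A = 0.74 mi² = 1.917 × 10^6 m²
ΔV = 4.6 million m³ = 4.6 × 10^6 m³
Sy = ΔV / (A × Δh) = 4.6 × 10^6 m³ / (1.917 × 10^6 m² × 15 m) = 0.16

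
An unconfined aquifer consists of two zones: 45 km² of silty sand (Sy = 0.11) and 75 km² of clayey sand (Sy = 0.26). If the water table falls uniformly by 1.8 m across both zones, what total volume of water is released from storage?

ΔV ≈ 4.4 × 10^7 m³

A₁ = 45 km² = 4.5 × 10^7 m²; A₂ = 75 km² = 7.5 × 10^7 m²
ΔV₁ = 0.11 × 4.5 × 10^7 × 1.8 = 8.91 × 10^6 m³
ΔV₂ = 0.26 × 7.5 × 10^7 × 1.8 = 3.51 × 10^7 m³
ΔV = ΔV₁ + ΔV₂ = 4.401 × 10^7 m³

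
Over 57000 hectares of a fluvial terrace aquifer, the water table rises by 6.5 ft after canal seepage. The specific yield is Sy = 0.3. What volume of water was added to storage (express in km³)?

ΔV ≈ 0.339 km³

A = 57000 hectares = 5.7 × 10^8 m²
Δh = 6.5 ft = 1.981 m
ΔV = Sy × A × Δh = 0.3 × 5.7 × 10^8 m² × 1.981 m = 3.388 × 10^8 m³
ΔV = 3.388 × 10^8 m³ = 0.3388 km³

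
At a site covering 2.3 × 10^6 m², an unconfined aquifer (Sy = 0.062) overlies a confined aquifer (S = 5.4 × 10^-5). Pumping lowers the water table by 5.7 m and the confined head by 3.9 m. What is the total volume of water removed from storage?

ΔV ≈ 8.13 × 10^5 m³

Unconfined: ΔV_u = Sy × A × Δh_u = 0.062 × 2.3 × 10^6 × 5.7 = 8.128 × 10^5 m³
Confined: ΔV_c = S × A × Δh_c = 5.4 × 10^-5 × 2.3 × 10^6 × 3.9 = 484.4 m³
Total ΔV = 8.128 × 10^5 + 484.4 = 8.133 × 10^5 m³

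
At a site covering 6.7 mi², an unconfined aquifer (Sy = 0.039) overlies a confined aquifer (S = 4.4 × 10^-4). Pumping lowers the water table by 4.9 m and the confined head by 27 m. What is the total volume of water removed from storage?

A = 6.7 mi² = 1.735 × 10^7 m²
Unconfined: ΔV_u = Sy × A × Δh_u = 0.039 × 1.735 × 10^7 × 4.9 = 3.316 × 10^6 m³
Confined: ΔV_c = S × A × Δh_c = 4.4 × 10^-4 × 1.735 × 10^7 × 27 = 2.062 × 10^5 m³
Total ΔV = 3.316 × 10^6 + 2.062 × 10^5 = 3.522 × 10^6 m³

ΔV ≈ 3.52 × 10^6 m³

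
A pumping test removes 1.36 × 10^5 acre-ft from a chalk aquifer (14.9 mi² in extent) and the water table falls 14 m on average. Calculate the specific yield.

A = 14.9 mi² = 3.859 × 10^7 m²
ΔV = 1.36 × 10^5 acre-ft = 1.678 × 10^8 m³
Sy = ΔV / (A × Δh) = 1.678 × 10^8 m³ / (3.859 × 10^7 m² × 14 m) = 0.3105

Sy ≈ 0.31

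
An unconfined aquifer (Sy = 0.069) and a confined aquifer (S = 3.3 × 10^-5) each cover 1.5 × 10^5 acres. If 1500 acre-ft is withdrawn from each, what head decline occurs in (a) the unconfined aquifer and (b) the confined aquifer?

A = 1.5 × 10^5 acres = 6.07 × 10^8 m²
ΔV = 1500 acre-ft = 1.85 × 10^6 m³
Unconfined: Δh_u = ΔV/(Sy·A) = 1.85 × 10^6/(0.069 × 6.07 × 10^8) = 0.04417 m
Confined: Δh_c = ΔV/(S·A) = 1.85 × 10^6/(3.3 × 10^-5 × 6.07 × 10^8) = 92.36 m

Δh_u ≈ 0.0442 m; Δh_c ≈ 92.4 m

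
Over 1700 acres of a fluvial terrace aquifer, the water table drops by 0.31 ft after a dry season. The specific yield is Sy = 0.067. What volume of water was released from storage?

A = 1700 acres = 6.88 × 10^6 m²
Δh = 0.31 ft = 0.09449 m
ΔV = Sy × A × Δh = 0.067 × 6.88 × 10^6 m² × 0.09449 m = 43550 m³

ΔV ≈ 43600 m³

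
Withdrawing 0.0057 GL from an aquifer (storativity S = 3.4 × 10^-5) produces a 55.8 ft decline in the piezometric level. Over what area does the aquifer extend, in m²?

Δh = 55.8 ft = 17.01 m
ΔV = 0.0057 GL = 5700 m³
A = ΔV / (S × Δh) = 5700 / (3.4 × 10^-5 × 17.01) = 9.857 × 10^6 m²

A ≈ 9.86 × 10^6 m²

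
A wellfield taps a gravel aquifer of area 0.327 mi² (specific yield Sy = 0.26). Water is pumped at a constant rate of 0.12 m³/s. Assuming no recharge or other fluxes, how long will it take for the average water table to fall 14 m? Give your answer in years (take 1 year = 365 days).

A = 0.327 mi² = 8.469 × 10^5 m²
ΔV = Sy × A × Δh = 0.26 × 8.469 × 10^5 × 14 = 3.083 × 10^6 m³
Q = 0.12 m³/s = 10370 m³/d
t = ΔV / Q = 3.083 × 10^6 m³ / 10370 m³/d = 297.3 d
t = 297.3 d ≈ 0.8146 years

t ≈ 0.815 years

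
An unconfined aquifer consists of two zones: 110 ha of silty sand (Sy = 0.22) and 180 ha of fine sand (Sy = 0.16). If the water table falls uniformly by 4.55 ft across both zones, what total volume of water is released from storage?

ΔV ≈ 7.35 × 10^5 m³

A₁ = 110 ha = 1.1 × 10^6 m²; A₂ = 180 ha = 1.8 × 10^6 m²
Δh = 4.55 ft = 1.387 m
ΔV₁ = 0.22 × 1.1 × 10^6 × 1.387 = 3.356 × 10^5 m³
ΔV₂ = 0.16 × 1.8 × 10^6 × 1.387 = 3.994 × 10^5 m³
ΔV = ΔV₁ + ΔV₂ = 7.35 × 10^5 m³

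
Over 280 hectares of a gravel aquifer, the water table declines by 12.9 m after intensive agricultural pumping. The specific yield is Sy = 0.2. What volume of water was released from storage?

ΔV ≈ 7.22 × 10^6 m³

A = 280 hectares = 2.8 × 10^6 m²
ΔV = Sy × A × Δh = 0.2 × 2.8 × 10^6 m² × 12.9 m = 7.224 × 10^6 m³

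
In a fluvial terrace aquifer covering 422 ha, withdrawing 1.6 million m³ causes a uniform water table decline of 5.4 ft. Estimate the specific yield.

Sy ≈ 0.23

A = 422 ha = 4.22 × 10^6 m²
Δh = 5.4 ft = 1.646 m
ΔV = 1.6 million m³ = 1.6 × 10^6 m³
Sy = ΔV / (A × Δh) = 1.6 × 10^6 m³ / (4.22 × 10^6 m² × 1.646 m) = 0.2304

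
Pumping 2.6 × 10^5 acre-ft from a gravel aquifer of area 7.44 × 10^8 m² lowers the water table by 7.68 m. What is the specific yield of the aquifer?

Sy ≈ 0.056

ΔV = 2.6 × 10^5 acre-ft = 3.207 × 10^8 m³
Sy = ΔV / (A × Δh) = 3.207 × 10^8 m³ / (7.44 × 10^8 m² × 7.68 m) = 0.05613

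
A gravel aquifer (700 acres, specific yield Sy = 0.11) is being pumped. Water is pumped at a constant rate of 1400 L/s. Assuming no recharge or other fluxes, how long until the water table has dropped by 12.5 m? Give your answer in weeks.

A = 700 acres = 2.833 × 10^6 m²
ΔV = Sy × A × Δh = 0.11 × 2.833 × 10^6 × 12.5 = 3.895 × 10^6 m³
Q = 1400 L/s = 1.21 × 10^5 m³/d
t = ΔV / Q = 3.895 × 10^6 m³ / 1.21 × 10^5 m³/d = 32.2 d
t = 32.2 d ≈ 4.6 weeks

t ≈ 4.6 weeks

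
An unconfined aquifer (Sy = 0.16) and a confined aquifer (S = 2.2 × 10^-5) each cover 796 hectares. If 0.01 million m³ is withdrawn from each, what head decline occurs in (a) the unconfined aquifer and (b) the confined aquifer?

Δh_u ≈ 0.00785 m; Δh_c ≈ 57.1 m

A = 796 hectares = 7.96 × 10^6 m²
ΔV = 0.01 million m³ = 10000 m³
Unconfined: Δh_u = ΔV/(Sy·A) = 10000/(0.16 × 7.96 × 10^6) = 0.007852 m
Confined: Δh_c = ΔV/(S·A) = 10000/(2.2 × 10^-5 × 7.96 × 10^6) = 57.1 m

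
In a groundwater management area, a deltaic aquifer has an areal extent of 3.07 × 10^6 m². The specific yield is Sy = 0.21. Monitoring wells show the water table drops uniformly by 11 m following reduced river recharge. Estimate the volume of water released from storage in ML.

ΔV = Sy × A × Δh = 0.21 × 3.07 × 10^6 m² × 11 m = 7.092 × 10^6 m³
ΔV = 7.092 × 10^6 m³ = 7092 ML

ΔV ≈ 7090 ML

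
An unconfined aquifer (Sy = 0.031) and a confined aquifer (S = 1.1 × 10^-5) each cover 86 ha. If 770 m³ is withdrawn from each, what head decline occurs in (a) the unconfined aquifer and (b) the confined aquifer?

A = 86 ha = 8.6 × 10^5 m²
Unconfined: Δh_u = ΔV/(Sy·A) = 770/(0.031 × 8.6 × 10^5) = 0.02888 m
Confined: Δh_c = ΔV/(S·A) = 770/(1.1 × 10^-5 × 8.6 × 10^5) = 81.4 m

Δh_u ≈ 0.0289 m; Δh_c ≈ 81.4 m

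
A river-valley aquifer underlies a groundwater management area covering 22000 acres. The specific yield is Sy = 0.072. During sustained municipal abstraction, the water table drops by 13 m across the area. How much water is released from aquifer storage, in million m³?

ΔV ≈ 83.3 million m³

A = 22000 acres = 8.903 × 10^7 m²
ΔV = Sy × A × Δh = 0.072 × 8.903 × 10^7 m² × 13 m = 8.333 × 10^7 m³
ΔV = 8.333 × 10^7 m³ = 83.33 million m³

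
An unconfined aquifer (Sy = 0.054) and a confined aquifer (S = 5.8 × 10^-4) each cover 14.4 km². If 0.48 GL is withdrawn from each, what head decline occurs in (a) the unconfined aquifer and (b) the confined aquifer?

Δh_u ≈ 0.617 m; Δh_c ≈ 57.5 m

A = 14.4 km² = 1.44 × 10^7 m²
ΔV = 0.48 GL = 4.8 × 10^5 m³
Unconfined: Δh_u = ΔV/(Sy·A) = 4.8 × 10^5/(0.054 × 1.44 × 10^7) = 0.6173 m
Confined: Δh_c = ΔV/(S·A) = 4.8 × 10^5/(5.8 × 10^-4 × 1.44 × 10^7) = 57.47 m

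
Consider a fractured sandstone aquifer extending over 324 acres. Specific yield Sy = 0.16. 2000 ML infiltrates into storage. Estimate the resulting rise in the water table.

Δh ≈ 9.53 m

A = 324 acres = 1.311 × 10^6 m²
ΔV = 2000 ML = 2 × 10^6 m³
Δh = ΔV / (Sy × A) = 2 × 10^6 m³ / (0.16 × 1.311 × 10^6 m²) = 9.533 m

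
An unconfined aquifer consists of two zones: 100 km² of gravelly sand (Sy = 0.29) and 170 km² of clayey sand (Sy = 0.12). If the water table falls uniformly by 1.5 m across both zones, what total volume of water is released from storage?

ΔV ≈ 7.41 × 10^7 m³

A₁ = 100 km² = 1 × 10^8 m²; A₂ = 170 km² = 1.7 × 10^8 m²
ΔV₁ = 0.29 × 1 × 10^8 × 1.5 = 4.35 × 10^7 m³
ΔV₂ = 0.12 × 1.7 × 10^8 × 1.5 = 3.06 × 10^7 m³
ΔV = ΔV₁ + ΔV₂ = 7.41 × 10^7 m³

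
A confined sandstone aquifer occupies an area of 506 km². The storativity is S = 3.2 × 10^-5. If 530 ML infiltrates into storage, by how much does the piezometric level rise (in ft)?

Δh ≈ 107 ft

A = 506 km² = 5.06 × 10^8 m²
ΔV = 530 ML = 5.3 × 10^5 m³
Δh = ΔV / (S × A) = 5.3 × 10^5 m³ / (3.2 × 10^-5 × 5.06 × 10^8 m²) = 32.73 m
Δh = 32.73 m = 107.4 ft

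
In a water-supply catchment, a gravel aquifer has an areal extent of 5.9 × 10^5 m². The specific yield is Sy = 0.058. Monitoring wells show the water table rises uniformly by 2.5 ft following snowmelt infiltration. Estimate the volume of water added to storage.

ΔV ≈ 26100 m³

Δh = 2.5 ft = 0.762 m
ΔV = Sy × A × Δh = 0.058 × 5.9 × 10^5 m² × 0.762 m = 26080 m³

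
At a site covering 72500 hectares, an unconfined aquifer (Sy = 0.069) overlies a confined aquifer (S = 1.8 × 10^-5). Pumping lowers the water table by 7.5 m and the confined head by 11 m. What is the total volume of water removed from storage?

A = 72500 hectares = 7.25 × 10^8 m²
Unconfined: ΔV_u = Sy × A × Δh_u = 0.069 × 7.25 × 10^8 × 7.5 = 3.752 × 10^8 m³
Confined: ΔV_c = S × A × Δh_c = 1.8 × 10^-5 × 7.25 × 10^8 × 11 = 1.435 × 10^5 m³
Total ΔV = 3.752 × 10^8 + 1.435 × 10^5 = 3.753 × 10^8 m³

ΔV ≈ 3.75 × 10^8 m³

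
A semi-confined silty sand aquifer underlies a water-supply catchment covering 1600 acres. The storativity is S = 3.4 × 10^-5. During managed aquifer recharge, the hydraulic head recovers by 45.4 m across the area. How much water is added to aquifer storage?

A = 1600 acres = 6.475 × 10^6 m²
ΔV = S × A × Δh = 3.4 × 10^-5 × 6.475 × 10^6 m² × 45.4 m = 9995 m³

ΔV ≈ 9990 m³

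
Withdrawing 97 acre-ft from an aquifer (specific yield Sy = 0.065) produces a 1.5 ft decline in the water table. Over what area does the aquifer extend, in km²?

Δh = 1.5 ft = 0.4572 m
ΔV = 97 acre-ft = 1.196 × 10^5 m³
A = ΔV / (Sy × Δh) = 1.196 × 10^5 / (0.065 × 0.4572) = 4.026 × 10^6 m²
A = 4.026 × 10^6 m² = 4.026 km²

A ≈ 4.03 km²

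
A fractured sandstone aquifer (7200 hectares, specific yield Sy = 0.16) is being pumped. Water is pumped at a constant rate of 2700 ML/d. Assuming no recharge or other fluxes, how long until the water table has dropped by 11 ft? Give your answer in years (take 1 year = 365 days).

t ≈ 0.0392 years

A = 7200 hectares = 7.2 × 10^7 m²
Δh = 11 ft = 3.353 m
ΔV = Sy × A × Δh = 0.16 × 7.2 × 10^7 × 3.353 = 3.862 × 10^7 m³
Q = 2700 ML/d = 2.7 × 10^6 m³/d
t = ΔV / Q = 3.862 × 10^7 m³ / 2.7 × 10^6 m³/d = 14.31 d
t = 14.31 d ≈ 0.03919 years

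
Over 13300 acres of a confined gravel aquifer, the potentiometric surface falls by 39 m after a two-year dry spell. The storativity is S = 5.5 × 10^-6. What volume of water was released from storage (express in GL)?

ΔV ≈ 0.0115 GL

A = 13300 acres = 5.382 × 10^7 m²
ΔV = S × A × Δh = 5.5 × 10^-6 × 5.382 × 10^7 m² × 39 m = 11550 m³
ΔV = 11550 m³ = 0.01155 GL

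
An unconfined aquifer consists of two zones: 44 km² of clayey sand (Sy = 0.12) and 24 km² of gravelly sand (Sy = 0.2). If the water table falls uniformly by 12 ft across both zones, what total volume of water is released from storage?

A₁ = 44 km² = 4.4 × 10^7 m²; A₂ = 24 km² = 2.4 × 10^7 m²
Δh = 12 ft = 3.658 m
ΔV₁ = 0.12 × 4.4 × 10^7 × 3.658 = 1.931 × 10^7 m³
ΔV₂ = 0.2 × 2.4 × 10^7 × 3.658 = 1.756 × 10^7 m³
ΔV = ΔV₁ + ΔV₂ = 3.687 × 10^7 m³

ΔV ≈ 3.69 × 10^7 m³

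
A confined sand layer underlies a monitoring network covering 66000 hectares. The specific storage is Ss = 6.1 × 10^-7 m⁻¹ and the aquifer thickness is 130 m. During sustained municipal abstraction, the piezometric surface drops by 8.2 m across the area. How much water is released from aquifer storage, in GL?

ΔV ≈ 0.429 GL

S = Ss × b = 6.1 × 10^-7 m⁻¹ × 130 m = 7.93 × 10^-5
A = 66000 hectares = 6.6 × 10^8 m²
ΔV = S × A × Δh = 7.93 × 10^-5 × 6.6 × 10^8 m² × 8.2 m = 4.292 × 10^5 m³
ΔV = 4.292 × 10^5 m³ = 0.4292 GL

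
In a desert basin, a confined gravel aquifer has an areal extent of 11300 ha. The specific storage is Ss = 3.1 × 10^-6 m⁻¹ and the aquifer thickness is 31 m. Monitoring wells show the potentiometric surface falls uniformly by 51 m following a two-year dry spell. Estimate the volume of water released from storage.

S = Ss × b = 3.1 × 10^-6 m⁻¹ × 31 m = 9.61 × 10^-5
A = 11300 ha = 1.13 × 10^8 m²
ΔV = S × A × Δh = 9.61 × 10^-5 × 1.13 × 10^8 m² × 51 m = 5.538 × 10^5 m³

ΔV ≈ 5.54 × 10^5 m³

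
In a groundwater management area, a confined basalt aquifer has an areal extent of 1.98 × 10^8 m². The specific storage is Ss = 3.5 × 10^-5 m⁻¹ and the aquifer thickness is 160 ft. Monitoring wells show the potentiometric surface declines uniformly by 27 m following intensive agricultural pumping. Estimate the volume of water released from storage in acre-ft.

b = 160 ft = 48.77 m
S = Ss × b = 3.5 × 10^-5 m⁻¹ × 48.77 m = 1.707 × 10^-3
ΔV = S × A × Δh = 0.001707 × 1.98 × 10^8 m² × 27 m = 9.125 × 10^6 m³
ΔV = 9.125 × 10^6 m³ = 7398 acre-ft

ΔV ≈ 7400 acre-ft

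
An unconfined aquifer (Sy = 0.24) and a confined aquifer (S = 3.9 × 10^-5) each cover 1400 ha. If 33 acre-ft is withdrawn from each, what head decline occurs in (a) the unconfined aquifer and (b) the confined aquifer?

Δh_u ≈ 0.0121 m; Δh_c ≈ 74.6 m

A = 1400 ha = 1.4 × 10^7 m²
ΔV = 33 acre-ft = 40700 m³
Unconfined: Δh_u = ΔV/(Sy·A) = 40700/(0.24 × 1.4 × 10^7) = 0.01211 m
Confined: Δh_c = ΔV/(S·A) = 40700/(3.9 × 10^-5 × 1.4 × 10^7) = 74.55 m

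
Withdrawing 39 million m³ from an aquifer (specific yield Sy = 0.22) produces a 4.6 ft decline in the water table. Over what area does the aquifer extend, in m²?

A ≈ 1.26 × 10^8 m²

Δh = 4.6 ft = 1.402 m
ΔV = 39 million m³ = 3.9 × 10^7 m³
A = ΔV / (Sy × Δh) = 3.9 × 10^7 / (0.22 × 1.402) = 1.264 × 10^8 m²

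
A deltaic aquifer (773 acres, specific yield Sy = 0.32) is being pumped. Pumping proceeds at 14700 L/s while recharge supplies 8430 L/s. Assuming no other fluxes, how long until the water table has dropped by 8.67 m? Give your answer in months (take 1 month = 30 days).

A = 773 acres = 3.128 × 10^6 m²
ΔV = Sy × A × Δh = 0.32 × 3.128 × 10^6 × 8.67 = 8.679 × 10^6 m³
Net withdrawal = 14700 − 8430 = 6270 L/s = 5.417 × 10^5 m³/d
t = ΔV / Q = 8.679 × 10^6 m³ / 5.417 × 10^5 m³/d = 16.02 d
t = 16.02 d ≈ 0.534 months

t ≈ 0.534 months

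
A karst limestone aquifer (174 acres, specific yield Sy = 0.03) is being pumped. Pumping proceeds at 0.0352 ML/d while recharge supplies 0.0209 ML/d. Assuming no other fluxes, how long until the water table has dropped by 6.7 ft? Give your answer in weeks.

A = 174 acres = 7.042 × 10^5 m²
Δh = 6.7 ft = 2.042 m
ΔV = Sy × A × Δh = 0.03 × 7.042 × 10^5 × 2.042 = 43140 m³
Net withdrawal = 0.0352 − 0.0209 = 0.0143 ML/d = 14.3 m³/d
t = ΔV / Q = 43140 m³ / 14.3 m³/d = 3017 d
t = 3017 d ≈ 431 weeks

t ≈ 431 weeks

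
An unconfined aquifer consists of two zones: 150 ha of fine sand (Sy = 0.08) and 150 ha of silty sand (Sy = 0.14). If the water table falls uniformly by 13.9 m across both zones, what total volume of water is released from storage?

A₁ = 150 ha = 1.5 × 10^6 m²; A₂ = 150 ha = 1.5 × 10^6 m²
ΔV₁ = 0.08 × 1.5 × 10^6 × 13.9 = 1.668 × 10^6 m³
ΔV₂ = 0.14 × 1.5 × 10^6 × 13.9 = 2.919 × 10^6 m³
ΔV = ΔV₁ + ΔV₂ = 4.587 × 10^6 m³

ΔV ≈ 4.59 × 10^6 m³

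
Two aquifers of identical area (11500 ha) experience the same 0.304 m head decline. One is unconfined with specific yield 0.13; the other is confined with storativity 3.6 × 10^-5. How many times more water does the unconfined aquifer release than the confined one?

ΔV_u / ΔV_c ≈ 3610

A = 11500 ha = 1.15 × 10^8 m²
Unconfined: ΔV_u = Sy × A × Δh = 0.13 × 1.15 × 10^8 × 0.304 = 4.545 × 10^6 m³
Confined: ΔV_c = S × A × Δh = 3.6 × 10^-5 × 1.15 × 10^8 × 0.304 = 1259 m³
Ratio = ΔV_u / ΔV_c = Sy / S = 0.13 / 3.6 × 10^-5 = 3611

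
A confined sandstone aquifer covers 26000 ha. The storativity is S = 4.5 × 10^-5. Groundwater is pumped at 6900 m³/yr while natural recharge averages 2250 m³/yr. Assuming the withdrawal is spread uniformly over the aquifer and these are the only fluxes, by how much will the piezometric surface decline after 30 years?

A = 26000 ha = 2.6 × 10^8 m²
Net abstraction = 6900 − 2250 = 4650 m³/yr
Q_net = 4650 m³/yr = 12.74 m³/d
t = 30 years = 10950 d
ΔV = Q × t = 12.74 m³/d × 10950 d = 1.395 × 10^5 m³
Δh = ΔV / (S × A) = 1.395 × 10^5 / (4.5 × 10^-5 × 2.6 × 10^8) = 11.92 m

Δh ≈ 11.9 m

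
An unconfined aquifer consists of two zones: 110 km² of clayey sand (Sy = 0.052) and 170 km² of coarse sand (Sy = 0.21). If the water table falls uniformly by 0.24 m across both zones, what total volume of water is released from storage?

ΔV ≈ 9.94 × 10^6 m³

A₁ = 110 km² = 1.1 × 10^8 m²; A₂ = 170 km² = 1.7 × 10^8 m²
ΔV₁ = 0.052 × 1.1 × 10^8 × 0.24 = 1.373 × 10^6 m³
ΔV₂ = 0.21 × 1.7 × 10^8 × 0.24 = 8.568 × 10^6 m³
ΔV = ΔV₁ + ΔV₂ = 9.941 × 10^6 m³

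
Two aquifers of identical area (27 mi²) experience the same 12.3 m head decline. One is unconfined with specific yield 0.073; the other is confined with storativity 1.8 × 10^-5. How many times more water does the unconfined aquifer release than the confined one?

A = 27 mi² = 6.993 × 10^7 m²
Unconfined: ΔV_u = Sy × A × Δh = 0.073 × 6.993 × 10^7 × 12.3 = 6.279 × 10^7 m³
Confined: ΔV_c = S × A × Δh = 1.8 × 10^-5 × 6.993 × 10^7 × 12.3 = 15480 m³
Ratio = ΔV_u / ΔV_c = Sy / S = 0.073 / 1.8 × 10^-5 = 4056

ΔV_u / ΔV_c ≈ 4060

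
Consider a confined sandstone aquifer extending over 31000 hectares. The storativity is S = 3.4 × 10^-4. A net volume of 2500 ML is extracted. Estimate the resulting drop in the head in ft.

Δh ≈ 77.8 ft

A = 31000 hectares = 3.1 × 10^8 m²
ΔV = 2500 ML = 2.5 × 10^6 m³
Δh = ΔV / (S × A) = 2.5 × 10^6 m³ / (3.4 × 10^-4 × 3.1 × 10^8 m²) = 23.72 m
Δh = 23.72 m = 77.82 ft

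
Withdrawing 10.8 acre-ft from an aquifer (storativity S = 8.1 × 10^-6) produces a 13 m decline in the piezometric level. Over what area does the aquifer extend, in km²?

A ≈ 127 km²

ΔV = 10.8 acre-ft = 13320 m³
A = ΔV / (S × Δh) = 13320 / (8.1 × 10^-6 × 13) = 1.265 × 10^8 m²
A = 1.265 × 10^8 m² = 126.5 km²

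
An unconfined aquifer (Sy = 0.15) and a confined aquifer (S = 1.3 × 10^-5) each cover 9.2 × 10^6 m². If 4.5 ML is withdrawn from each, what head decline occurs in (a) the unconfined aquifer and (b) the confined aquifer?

ΔV = 4.5 ML = 4500 m³
Unconfined: Δh_u = ΔV/(Sy·A) = 4500/(0.15 × 9.2 × 10^6) = 0.003261 m
Confined: Δh_c = ΔV/(S·A) = 4500/(1.3 × 10^-5 × 9.2 × 10^6) = 37.63 m

Δh_u ≈ 0.00326 m; Δh_c ≈ 37.6 m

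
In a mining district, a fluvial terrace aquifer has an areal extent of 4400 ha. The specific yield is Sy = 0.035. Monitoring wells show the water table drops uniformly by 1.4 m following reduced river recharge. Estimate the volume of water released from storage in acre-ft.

ΔV ≈ 1750 acre-ft

A = 4400 ha = 4.4 × 10^7 m²
ΔV = Sy × A × Δh = 0.035 × 4.4 × 10^7 m² × 1.4 m = 2.156 × 10^6 m³
ΔV = 2.156 × 10^6 m³ = 1748 acre-ft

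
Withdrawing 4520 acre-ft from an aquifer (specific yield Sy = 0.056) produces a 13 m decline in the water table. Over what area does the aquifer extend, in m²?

ΔV = 4520 acre-ft = 5.575 × 10^6 m³
A = ΔV / (Sy × Δh) = 5.575 × 10^6 / (0.056 × 13) = 7.658 × 10^6 m²

A ≈ 7.66 × 10^6 m²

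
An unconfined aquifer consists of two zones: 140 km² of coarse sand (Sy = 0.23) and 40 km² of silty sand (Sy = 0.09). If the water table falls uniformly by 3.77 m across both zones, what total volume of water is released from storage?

ΔV ≈ 1.35 × 10^8 m³

A₁ = 140 km² = 1.4 × 10^8 m²; A₂ = 40 km² = 4 × 10^7 m²
ΔV₁ = 0.23 × 1.4 × 10^8 × 3.77 = 1.214 × 10^8 m³
ΔV₂ = 0.09 × 4 × 10^7 × 3.77 = 1.357 × 10^7 m³
ΔV = ΔV₁ + ΔV₂ = 1.35 × 10^8 m³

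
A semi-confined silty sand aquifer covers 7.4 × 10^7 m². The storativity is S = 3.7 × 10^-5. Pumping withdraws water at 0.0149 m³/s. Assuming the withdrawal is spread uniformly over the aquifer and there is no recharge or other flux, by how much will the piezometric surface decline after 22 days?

Δh ≈ 10.3 m

Q = 0.0149 m³/s = 1287 m³/d
ΔV = Q × t = 1287 m³/d × 22 d = 28320 m³
Δh = ΔV / (S × A) = 28320 / (3.7 × 10^-5 × 7.4 × 10^7) = 10.34 m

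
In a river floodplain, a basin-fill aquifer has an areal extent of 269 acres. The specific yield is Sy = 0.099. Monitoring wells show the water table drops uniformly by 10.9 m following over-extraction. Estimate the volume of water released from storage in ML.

A = 269 acres = 1.089 × 10^6 m²
ΔV = Sy × A × Δh = 0.099 × 1.089 × 10^6 m² × 10.9 m = 1.175 × 10^6 m³
ΔV = 1.175 × 10^6 m³ = 1175 ML

ΔV ≈ 1170 ML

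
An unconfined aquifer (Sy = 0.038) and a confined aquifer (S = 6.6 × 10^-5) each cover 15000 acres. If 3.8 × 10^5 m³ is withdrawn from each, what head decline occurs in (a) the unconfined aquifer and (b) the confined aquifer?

Δh_u ≈ 0.165 m; Δh_c ≈ 94.8 m

A = 15000 acres = 6.07 × 10^7 m²
Unconfined: Δh_u = ΔV/(Sy·A) = 3.8 × 10^5/(0.038 × 6.07 × 10^7) = 0.1647 m
Confined: Δh_c = ΔV/(S·A) = 3.8 × 10^5/(6.6 × 10^-5 × 6.07 × 10^7) = 94.85 m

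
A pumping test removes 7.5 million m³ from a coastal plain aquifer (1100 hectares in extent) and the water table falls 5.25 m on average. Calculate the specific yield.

Sy ≈ 0.13

A = 1100 hectares = 1.1 × 10^7 m²
ΔV = 7.5 million m³ = 7.5 × 10^6 m³
Sy = ΔV / (A × Δh) = 7.5 × 10^6 m³ / (1.1 × 10^7 m² × 5.25 m) = 0.1299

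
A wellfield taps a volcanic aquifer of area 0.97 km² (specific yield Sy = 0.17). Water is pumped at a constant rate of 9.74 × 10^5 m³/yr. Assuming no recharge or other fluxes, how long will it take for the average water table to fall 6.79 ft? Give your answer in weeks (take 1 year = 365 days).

t ≈ 18.3 weeks

A = 0.97 km² = 9.7 × 10^5 m²
Δh = 6.79 ft = 2.07 m
ΔV = Sy × A × Δh = 0.17 × 9.7 × 10^5 × 2.07 = 3.413 × 10^5 m³
Q = 9.74 × 10^5 m³/yr = 2668 m³/d
t = ΔV / Q = 3.413 × 10^5 m³ / 2668 m³/d = 127.9 d
t = 127.9 d ≈ 18.27 weeks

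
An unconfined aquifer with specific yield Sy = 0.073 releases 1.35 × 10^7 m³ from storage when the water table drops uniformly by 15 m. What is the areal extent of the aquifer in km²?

A = ΔV / (Sy × Δh) = 1.35 × 10^7 / (0.073 × 15) = 1.233 × 10^7 m²
A = 1.233 × 10^7 m² = 12.33 km²

A ≈ 12.3 km²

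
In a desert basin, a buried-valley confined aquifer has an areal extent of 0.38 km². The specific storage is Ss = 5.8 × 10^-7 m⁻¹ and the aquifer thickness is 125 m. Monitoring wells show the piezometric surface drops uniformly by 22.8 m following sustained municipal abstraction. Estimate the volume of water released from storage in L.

S = Ss × b = 5.8 × 10^-7 m⁻¹ × 125 m = 7.25 × 10^-5
A = 0.38 km² = 3.8 × 10^5 m²
ΔV = S × A × Δh = 7.25 × 10^-5 × 3.8 × 10^5 m² × 22.8 m = 628.1 m³
ΔV = 628.1 m³ = 6.281 × 10^5 L

ΔV ≈ 6.28 × 10^5 L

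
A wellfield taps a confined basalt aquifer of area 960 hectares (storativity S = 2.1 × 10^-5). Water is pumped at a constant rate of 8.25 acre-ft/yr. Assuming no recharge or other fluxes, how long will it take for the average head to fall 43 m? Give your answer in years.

t ≈ 0.852 years

A = 960 hectares = 9.6 × 10^6 m²
ΔV = S × A × Δh = 2.1 × 10^-5 × 9.6 × 10^6 × 43 = 8669 m³
Q = 8.25 acre-ft/yr = 27.88 m³/d
t = ΔV / Q = 8669 m³ / 27.88 m³/d = 310.9 d
t = 310.9 d ≈ 0.8519 years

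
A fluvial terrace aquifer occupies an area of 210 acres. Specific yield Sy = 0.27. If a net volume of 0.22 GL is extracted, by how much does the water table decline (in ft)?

Δh ≈ 3.15 ft

A = 210 acres = 8.498 × 10^5 m²
ΔV = 0.22 GL = 2.2 × 10^5 m³
Δh = ΔV / (Sy × A) = 2.2 × 10^5 m³ / (0.27 × 8.498 × 10^5 m²) = 0.9588 m
Δh = 0.9588 m = 3.146 ft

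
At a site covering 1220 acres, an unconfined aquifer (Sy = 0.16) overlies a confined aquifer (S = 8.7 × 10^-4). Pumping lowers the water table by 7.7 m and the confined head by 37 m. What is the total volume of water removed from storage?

ΔV ≈ 6.24 × 10^6 m³

A = 1220 acres = 4.937 × 10^6 m²
Unconfined: ΔV_u = Sy × A × Δh_u = 0.16 × 4.937 × 10^6 × 7.7 = 6.083 × 10^6 m³
Confined: ΔV_c = S × A × Δh_c = 8.7 × 10^-4 × 4.937 × 10^6 × 37 = 1.589 × 10^5 m³
Total ΔV = 6.083 × 10^6 + 1.589 × 10^5 = 6.242 × 10^6 m³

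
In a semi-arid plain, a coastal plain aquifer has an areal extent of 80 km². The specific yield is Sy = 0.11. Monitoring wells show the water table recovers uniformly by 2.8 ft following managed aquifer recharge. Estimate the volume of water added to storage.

A = 80 km² = 8 × 10^7 m²
Δh = 2.8 ft = 0.8534 m
ΔV = Sy × A × Δh = 0.11 × 8 × 10^7 m² × 0.8534 m = 7.51 × 10^6 m³

ΔV ≈ 7.51 × 10^6 m³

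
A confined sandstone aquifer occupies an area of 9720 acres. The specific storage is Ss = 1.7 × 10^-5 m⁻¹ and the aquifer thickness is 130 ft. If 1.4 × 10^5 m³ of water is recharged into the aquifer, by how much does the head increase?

b = 130 ft = 39.62 m
S = Ss × b = 1.7 × 10^-5 m⁻¹ × 39.62 m = 6.736 × 10^-4
A = 9720 acres = 3.934 × 10^7 m²
Δh = ΔV / (S × A) = 1.4 × 10^5 m³ / (6.736 × 10^-4 × 3.934 × 10^7 m²) = 5.284 m

Δh ≈ 5.28 m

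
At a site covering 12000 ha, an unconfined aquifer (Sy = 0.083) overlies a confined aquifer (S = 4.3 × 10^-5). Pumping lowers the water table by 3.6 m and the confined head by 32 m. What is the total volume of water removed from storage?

A = 12000 ha = 1.2 × 10^8 m²
Unconfined: ΔV_u = Sy × A × Δh_u = 0.083 × 1.2 × 10^8 × 3.6 = 3.586 × 10^7 m³
Confined: ΔV_c = S × A × Δh_c = 4.3 × 10^-5 × 1.2 × 10^8 × 32 = 1.651 × 10^5 m³
Total ΔV = 3.586 × 10^7 + 1.651 × 10^5 = 3.602 × 10^7 m³

ΔV ≈ 3.6 × 10^7 m³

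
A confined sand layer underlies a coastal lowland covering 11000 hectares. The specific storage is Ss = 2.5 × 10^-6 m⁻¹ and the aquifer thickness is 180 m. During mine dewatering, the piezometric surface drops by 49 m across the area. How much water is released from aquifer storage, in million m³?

S = Ss × b = 2.5 × 10^-6 m⁻¹ × 180 m = 4.5 × 10^-4
A = 11000 hectares = 1.1 × 10^8 m²
ΔV = S × A × Δh = 4.5 × 10^-4 × 1.1 × 10^8 m² × 49 m = 2.426 × 10^6 m³
ΔV = 2.426 × 10^6 m³ = 2.426 million m³

ΔV ≈ 2.43 million m³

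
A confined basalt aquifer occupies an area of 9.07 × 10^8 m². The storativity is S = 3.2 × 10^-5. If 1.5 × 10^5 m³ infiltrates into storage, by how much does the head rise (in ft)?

Δh ≈ 17 ft

Δh = ΔV / (S × A) = 1.5 × 10^5 m³ / (3.2 × 10^-5 × 9.07 × 10^8 m²) = 5.168 m
Δh = 5.168 m = 16.96 ft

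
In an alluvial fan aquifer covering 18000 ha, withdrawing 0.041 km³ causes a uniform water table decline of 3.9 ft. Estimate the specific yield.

A = 18000 ha = 1.8 × 10^8 m²
Δh = 3.9 ft = 1.189 m
ΔV = 0.041 km³ = 4.1 × 10^7 m³
Sy = ΔV / (A × Δh) = 4.1 × 10^7 m³ / (1.8 × 10^8 m² × 1.189 m) = 0.1916

Sy ≈ 0.19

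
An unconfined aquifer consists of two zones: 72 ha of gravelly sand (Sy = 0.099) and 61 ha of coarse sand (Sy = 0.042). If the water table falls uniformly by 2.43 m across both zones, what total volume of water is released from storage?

ΔV ≈ 2.35 × 10^5 m³

A₁ = 72 ha = 7.2 × 10^5 m²; A₂ = 61 ha = 6.1 × 10^5 m²
ΔV₁ = 0.099 × 7.2 × 10^5 × 2.43 = 1.732 × 10^5 m³
ΔV₂ = 0.042 × 6.1 × 10^5 × 2.43 = 62260 m³
ΔV = ΔV₁ + ΔV₂ = 2.355 × 10^5 m³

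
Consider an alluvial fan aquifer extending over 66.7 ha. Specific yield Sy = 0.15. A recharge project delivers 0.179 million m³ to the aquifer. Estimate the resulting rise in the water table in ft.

A = 66.7 ha = 6.67 × 10^5 m²
ΔV = 0.179 million m³ = 1.79 × 10^5 m³
Δh = ΔV / (Sy × A) = 1.79 × 10^5 m³ / (0.15 × 6.67 × 10^5 m²) = 1.789 m
Δh = 1.789 m = 5.87 ft

Δh ≈ 5.87 ft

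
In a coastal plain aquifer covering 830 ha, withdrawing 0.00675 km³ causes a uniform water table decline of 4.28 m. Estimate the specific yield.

Sy ≈ 0.19

A = 830 ha = 8.3 × 10^6 m²
ΔV = 0.00675 km³ = 6.75 × 10^6 m³
Sy = ΔV / (A × Δh) = 6.75 × 10^6 m³ / (8.3 × 10^6 m² × 4.28 m) = 0.19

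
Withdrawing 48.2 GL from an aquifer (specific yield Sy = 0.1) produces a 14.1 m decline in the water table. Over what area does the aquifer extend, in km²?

A ≈ 34.2 km²

ΔV = 48.2 GL = 4.82 × 10^7 m³
A = ΔV / (Sy × Δh) = 4.82 × 10^7 / (0.1 × 14.1) = 3.418 × 10^7 m²
A = 3.418 × 10^7 m² = 34.18 km²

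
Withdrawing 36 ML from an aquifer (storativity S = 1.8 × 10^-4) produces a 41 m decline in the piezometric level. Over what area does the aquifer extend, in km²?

ΔV = 36 ML = 36000 m³
A = ΔV / (S × Δh) = 36000 / (1.8 × 10^-4 × 41) = 4.878 × 10^6 m²
A = 4.878 × 10^6 m² = 4.878 km²

A ≈ 4.88 km²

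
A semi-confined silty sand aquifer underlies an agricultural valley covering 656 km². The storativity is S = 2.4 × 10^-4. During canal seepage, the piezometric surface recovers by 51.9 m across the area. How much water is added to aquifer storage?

ΔV ≈ 8.17 × 10^6 m³

A = 656 km² = 6.56 × 10^8 m²
ΔV = S × A × Δh = 2.4 × 10^-4 × 6.56 × 10^8 m² × 51.9 m = 8.171 × 10^6 m³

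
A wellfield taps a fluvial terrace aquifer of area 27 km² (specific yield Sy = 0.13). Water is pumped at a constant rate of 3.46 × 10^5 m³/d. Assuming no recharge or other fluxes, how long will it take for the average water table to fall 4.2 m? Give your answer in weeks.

t ≈ 6.09 weeks

A = 27 km² = 2.7 × 10^7 m²
ΔV = Sy × A × Δh = 0.13 × 2.7 × 10^7 × 4.2 = 1.474 × 10^7 m³
t = ΔV / Q = 1.474 × 10^7 m³ / 3.46 × 10^5 m³/d = 42.61 d
t = 42.61 d ≈ 6.087 weeks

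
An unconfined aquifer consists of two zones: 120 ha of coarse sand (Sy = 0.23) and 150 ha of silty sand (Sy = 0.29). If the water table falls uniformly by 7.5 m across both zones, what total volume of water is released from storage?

ΔV ≈ 5.33 × 10^6 m³

A₁ = 120 ha = 1.2 × 10^6 m²; A₂ = 150 ha = 1.5 × 10^6 m²
ΔV₁ = 0.23 × 1.2 × 10^6 × 7.5 = 2.07 × 10^6 m³
ΔV₂ = 0.29 × 1.5 × 10^6 × 7.5 = 3.262 × 10^6 m³
ΔV = ΔV₁ + ΔV₂ = 5.332 × 10^6 m³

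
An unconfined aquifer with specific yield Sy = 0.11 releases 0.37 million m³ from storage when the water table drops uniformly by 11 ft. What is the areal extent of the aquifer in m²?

Δh = 11 ft = 3.353 m
ΔV = 0.37 million m³ = 3.7 × 10^5 m³
A = ΔV / (Sy × Δh) = 3.7 × 10^5 / (0.11 × 3.353) = 1.003 × 10^6 m²

A ≈ 1 × 10^6 m²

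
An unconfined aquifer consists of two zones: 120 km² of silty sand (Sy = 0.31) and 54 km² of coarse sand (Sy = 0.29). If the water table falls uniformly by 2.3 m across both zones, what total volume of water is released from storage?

ΔV ≈ 1.22 × 10^8 m³

A₁ = 120 km² = 1.2 × 10^8 m²; A₂ = 54 km² = 5.4 × 10^7 m²
ΔV₁ = 0.31 × 1.2 × 10^8 × 2.3 = 8.556 × 10^7 m³
ΔV₂ = 0.29 × 5.4 × 10^7 × 2.3 = 3.602 × 10^7 m³
ΔV = ΔV₁ + ΔV₂ = 1.216 × 10^8 m³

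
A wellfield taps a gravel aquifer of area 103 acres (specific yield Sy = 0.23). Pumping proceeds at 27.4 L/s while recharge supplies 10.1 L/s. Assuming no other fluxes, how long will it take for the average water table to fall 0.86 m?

t ≈ 55.2 days

A = 103 acres = 4.168 × 10^5 m²
ΔV = Sy × A × Δh = 0.23 × 4.168 × 10^5 × 0.86 = 82450 m³
Net withdrawal = 27.4 − 10.1 = 17.3 L/s = 1495 m³/d
t = ΔV / Q = 82450 m³ / 1495 m³/d = 55.16 d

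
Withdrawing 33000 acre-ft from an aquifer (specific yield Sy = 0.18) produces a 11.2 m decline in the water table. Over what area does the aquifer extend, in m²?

ΔV = 33000 acre-ft = 4.07 × 10^7 m³
A = ΔV / (Sy × Δh) = 4.07 × 10^7 / (0.18 × 11.2) = 2.019 × 10^7 m²

A ≈ 2.02 × 10^7 m²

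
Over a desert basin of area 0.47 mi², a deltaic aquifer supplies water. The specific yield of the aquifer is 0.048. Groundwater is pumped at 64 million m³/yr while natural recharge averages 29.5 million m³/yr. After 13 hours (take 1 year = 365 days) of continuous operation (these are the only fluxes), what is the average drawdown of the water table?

A = 0.47 mi² = 1.217 × 10^6 m²
Net abstraction = 64 − 29.5 = 34.5 million m³/yr
Q_net = 34.5 million m³/yr = 94520 m³/d
t = 13 hours = 0.5417 d
ΔV = Q × t = 94520 m³/d × 0.5417 d = 51200 m³
Δh = ΔV / (Sy × A) = 51200 / (0.048 × 1.217 × 10^6) = 0.8762 m

Δh ≈ 0.876 m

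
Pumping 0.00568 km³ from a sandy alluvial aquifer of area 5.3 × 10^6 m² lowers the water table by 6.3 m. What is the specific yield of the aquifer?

Sy ≈ 0.17

ΔV = 0.00568 km³ = 5.68 × 10^6 m³
Sy = ΔV / (A × Δh) = 5.68 × 10^6 m³ / (5.3 × 10^6 m² × 6.3 m) = 0.1701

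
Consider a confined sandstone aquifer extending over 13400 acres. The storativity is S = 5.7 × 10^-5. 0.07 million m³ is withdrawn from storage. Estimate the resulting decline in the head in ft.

Δh ≈ 74.3 ft

A = 13400 acres = 5.423 × 10^7 m²
ΔV = 0.07 million m³ = 70000 m³
Δh = ΔV / (S × A) = 70000 m³ / (5.7 × 10^-5 × 5.423 × 10^7 m²) = 22.65 m
Δh = 22.65 m = 74.3 ft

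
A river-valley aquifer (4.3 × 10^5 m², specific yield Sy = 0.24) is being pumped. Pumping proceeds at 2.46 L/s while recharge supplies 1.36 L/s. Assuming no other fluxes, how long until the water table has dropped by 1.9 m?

t ≈ 2060 days

ΔV = Sy × A × Δh = 0.24 × 4.3 × 10^5 × 1.9 = 1.961 × 10^5 m³
Net withdrawal = 2.46 − 1.36 = 1.1 L/s = 95.04 m³/d
t = ΔV / Q = 1.961 × 10^5 m³ / 95.04 m³/d = 2063 d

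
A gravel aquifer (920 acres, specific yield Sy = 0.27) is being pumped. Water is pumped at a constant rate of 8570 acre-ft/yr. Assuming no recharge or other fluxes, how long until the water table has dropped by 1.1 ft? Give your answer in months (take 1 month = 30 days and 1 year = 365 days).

A = 920 acres = 3.723 × 10^6 m²
Δh = 1.1 ft = 0.3353 m
ΔV = Sy × A × Δh = 0.27 × 3.723 × 10^6 × 0.3353 = 3.37 × 10^5 m³
Q = 8570 acre-ft/yr = 28960 m³/d
t = ΔV / Q = 3.37 × 10^5 m³ / 28960 m³/d = 11.64 d
t = 11.64 d ≈ 0.3879 months

t ≈ 0.388 months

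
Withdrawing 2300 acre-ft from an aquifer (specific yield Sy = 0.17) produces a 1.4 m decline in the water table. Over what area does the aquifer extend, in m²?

ΔV = 2300 acre-ft = 2.837 × 10^6 m³
A = ΔV / (Sy × Δh) = 2.837 × 10^6 / (0.17 × 1.4) = 1.192 × 10^7 m²

A ≈ 1.19 × 10^7 m²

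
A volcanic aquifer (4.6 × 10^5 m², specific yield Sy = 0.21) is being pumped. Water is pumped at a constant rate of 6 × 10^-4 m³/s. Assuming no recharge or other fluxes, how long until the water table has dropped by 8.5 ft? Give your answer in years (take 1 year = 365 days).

t ≈ 13.2 years

Δh = 8.5 ft = 2.591 m
ΔV = Sy × A × Δh = 0.21 × 4.6 × 10^5 × 2.591 = 2.503 × 10^5 m³
Q = 6 × 10^-4 m³/s = 51.84 m³/d
t = ΔV / Q = 2.503 × 10^5 m³ / 51.84 m³/d = 4828 d
t = 4828 d ≈ 13.23 years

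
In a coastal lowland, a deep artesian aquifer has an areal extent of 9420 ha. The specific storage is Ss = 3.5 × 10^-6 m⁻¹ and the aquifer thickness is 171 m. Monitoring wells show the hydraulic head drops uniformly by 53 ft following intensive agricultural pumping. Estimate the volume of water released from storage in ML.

S = Ss × b = 3.5 × 10^-6 m⁻¹ × 171 m = 5.985 × 10^-4
A = 9420 ha = 9.42 × 10^7 m²
Δh = 53 ft = 16.15 m
ΔV = S × A × Δh = 5.985 × 10^-4 × 9.42 × 10^7 m² × 16.15 m = 9.108 × 10^5 m³
ΔV = 9.108 × 10^5 m³ = 910.8 ML

ΔV ≈ 911 ML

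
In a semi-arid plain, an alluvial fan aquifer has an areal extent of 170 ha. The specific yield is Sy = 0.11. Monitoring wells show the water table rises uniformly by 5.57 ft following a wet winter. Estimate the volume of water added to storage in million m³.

A = 170 ha = 1.7 × 10^6 m²
Δh = 5.57 ft = 1.698 m
ΔV = Sy × A × Δh = 0.11 × 1.7 × 10^6 m² × 1.698 m = 3.175 × 10^5 m³
ΔV = 3.175 × 10^5 m³ = 0.3175 million m³

ΔV ≈ 0.317 million m³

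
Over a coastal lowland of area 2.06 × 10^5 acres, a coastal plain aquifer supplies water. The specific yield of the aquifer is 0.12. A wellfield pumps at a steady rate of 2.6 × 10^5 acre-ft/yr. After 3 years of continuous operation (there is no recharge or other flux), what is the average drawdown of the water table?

Δh ≈ 9.62 m

A = 2.06 × 10^5 acres = 8.337 × 10^8 m²
Q = 2.6 × 10^5 acre-ft/yr = 8.786 × 10^5 m³/d
t = 3 years = 1095 d
ΔV = Q × t = 8.786 × 10^5 m³/d × 1095 d = 9.621 × 10^8 m³
Δh = ΔV / (Sy × A) = 9.621 × 10^8 / (0.12 × 8.337 × 10^8) = 9.617 m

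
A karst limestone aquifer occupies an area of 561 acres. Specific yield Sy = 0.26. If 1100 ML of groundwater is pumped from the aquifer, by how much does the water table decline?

A = 561 acres = 2.27 × 10^6 m²
ΔV = 1100 ML = 1.1 × 10^6 m³
Δh = ΔV / (Sy × A) = 1.1 × 10^6 m³ / (0.26 × 2.27 × 10^6 m²) = 1.864 m

Δh ≈ 1.86 m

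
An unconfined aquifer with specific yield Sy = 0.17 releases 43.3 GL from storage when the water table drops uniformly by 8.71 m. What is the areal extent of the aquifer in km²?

A ≈ 29.2 km²

ΔV = 43.3 GL = 4.33 × 10^7 m³
A = ΔV / (Sy × Δh) = 4.33 × 10^7 / (0.17 × 8.71) = 2.924 × 10^7 m²
A = 2.924 × 10^7 m² = 29.24 km²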